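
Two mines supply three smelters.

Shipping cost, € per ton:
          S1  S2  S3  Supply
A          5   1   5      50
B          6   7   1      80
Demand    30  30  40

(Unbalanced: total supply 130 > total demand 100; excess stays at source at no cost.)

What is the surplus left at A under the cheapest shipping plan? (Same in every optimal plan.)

0

Minimum-cost shipments:
  A->S1: 20 × €5 = €100
  A->S2: 30 × €1 = €30
  B->S1: 10 × €6 = €60
  B->S3: 40 × €1 = €40
Total cost = €230.
A ships 50 of its 50, leaving 0.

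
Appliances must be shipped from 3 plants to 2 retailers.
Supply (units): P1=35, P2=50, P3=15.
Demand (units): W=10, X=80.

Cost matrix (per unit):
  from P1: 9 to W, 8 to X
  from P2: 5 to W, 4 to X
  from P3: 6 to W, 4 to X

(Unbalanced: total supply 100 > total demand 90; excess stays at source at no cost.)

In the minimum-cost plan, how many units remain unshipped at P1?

10

An optimal plan:
  P1–X: 25 × 8 = 200
  P2–W: 10 × 5 = 50
  P2–X: 40 × 4 = 160
  P3–X: 15 × 4 = 60
Total cost = 470.
P1 ships 25 of its 35, leaving 10.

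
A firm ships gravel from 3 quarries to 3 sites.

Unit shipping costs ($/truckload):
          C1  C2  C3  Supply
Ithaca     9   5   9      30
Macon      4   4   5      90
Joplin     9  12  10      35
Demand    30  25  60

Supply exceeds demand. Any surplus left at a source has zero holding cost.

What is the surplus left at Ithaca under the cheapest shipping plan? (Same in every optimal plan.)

An optimal plan:
  Ithaca to C2: 25 truckloads
  Macon to C1: 30 truckloads
  Macon to C3: 60 truckloads
Total cost = $545.
Ithaca ships 25 of its 30, leaving 5.

5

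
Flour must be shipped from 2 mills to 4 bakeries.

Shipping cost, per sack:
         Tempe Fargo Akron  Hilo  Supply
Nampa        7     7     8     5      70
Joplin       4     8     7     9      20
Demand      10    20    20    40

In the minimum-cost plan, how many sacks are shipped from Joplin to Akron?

10

The minimum-cost plan:
  Nampa→Fargo: 20 × 7 = 140
  Nampa→Akron: 10 × 8 = 80
  Nampa→Hilo: 40 × 5 = 200
  Joplin→Tempe: 10 × 4 = 40
  Joplin→Akron: 10 × 7 = 70
Total cost = 530.
So Joplin→Akron carries 10 sacks.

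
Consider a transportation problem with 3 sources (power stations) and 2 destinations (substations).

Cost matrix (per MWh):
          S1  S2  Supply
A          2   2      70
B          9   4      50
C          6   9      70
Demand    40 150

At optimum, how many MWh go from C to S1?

Optimal shipments:
  A→S2: 70 × 2 = 140
  B→S2: 50 × 4 = 200
  C→S1: 40 × 6 = 240
  C→S2: 30 × 9 = 270
Total cost = 850.
So C→S1 carries 40 MWh.

40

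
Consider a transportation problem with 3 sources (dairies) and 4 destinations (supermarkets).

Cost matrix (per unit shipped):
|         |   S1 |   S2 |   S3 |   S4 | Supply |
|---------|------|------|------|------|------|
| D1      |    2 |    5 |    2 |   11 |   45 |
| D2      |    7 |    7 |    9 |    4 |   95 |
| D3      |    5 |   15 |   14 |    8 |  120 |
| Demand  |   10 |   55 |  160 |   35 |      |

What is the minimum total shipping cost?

2215

An optimal shipping plan:
  D1 to S3: 45 × 2 = 90
  D2 to S2: 55 × 7 = 385
  D2 to S3: 40 × 9 = 360
  D3 to S1: 10 × 5 = 50
  D3 to S3: 75 × 14 = 1050
  D3 to S4: 35 × 8 = 280
Total = 90 + 385 + 360 + 50 + 1050 + 280 = 2215.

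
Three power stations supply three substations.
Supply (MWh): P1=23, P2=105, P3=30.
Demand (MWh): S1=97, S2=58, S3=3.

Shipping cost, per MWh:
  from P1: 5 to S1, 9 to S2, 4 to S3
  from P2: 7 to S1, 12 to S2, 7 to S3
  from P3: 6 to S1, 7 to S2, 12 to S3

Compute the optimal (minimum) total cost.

1177

One minimum-cost allocation:
  P1 to S2: 23 × 9 = 207
  P2 to S1: 97 × 7 = 679
  P2 to S2: 5 × 12 = 60
  P2 to S3: 3 × 7 = 21
  P3 to S2: 30 × 7 = 210
Total = 207 + 679 + 60 + 21 + 210 = 1177.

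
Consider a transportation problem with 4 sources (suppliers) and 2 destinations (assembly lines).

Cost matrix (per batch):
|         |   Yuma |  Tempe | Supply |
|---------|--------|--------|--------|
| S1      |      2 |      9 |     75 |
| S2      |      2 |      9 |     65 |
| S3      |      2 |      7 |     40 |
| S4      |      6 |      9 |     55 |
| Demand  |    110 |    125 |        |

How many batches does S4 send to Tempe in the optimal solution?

55

The minimum-cost plan:
  S1→Yuma: 75 × 2 = 150
  S2→Yuma: 35 × 2 = 70
  S2→Tempe: 30 × 9 = 270
  S3→Tempe: 40 × 7 = 280
  S4→Tempe: 55 × 9 = 495
Total cost = 1265.
So S4→Tempe carries 55 batches.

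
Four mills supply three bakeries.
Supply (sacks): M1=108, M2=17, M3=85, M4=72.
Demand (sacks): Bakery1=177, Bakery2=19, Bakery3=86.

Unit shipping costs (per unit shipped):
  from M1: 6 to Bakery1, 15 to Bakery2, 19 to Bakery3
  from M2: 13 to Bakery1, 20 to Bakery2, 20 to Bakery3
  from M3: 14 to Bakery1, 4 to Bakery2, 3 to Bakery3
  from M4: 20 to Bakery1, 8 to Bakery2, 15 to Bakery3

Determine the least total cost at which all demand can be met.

One minimum-cost allocation:
  M1 to Bakery1: 108 × 6 = 648
  M2 to Bakery1: 17 × 13 = 221
  M3 to Bakery3: 85 × 3 = 255
  M4 to Bakery1: 52 × 20 = 1040
  M4 to Bakery2: 19 × 8 = 152
  M4 to Bakery3: 1 × 15 = 15
Total = 648 + 221 + 255 + 1040 + 152 + 15 = 2331.

2331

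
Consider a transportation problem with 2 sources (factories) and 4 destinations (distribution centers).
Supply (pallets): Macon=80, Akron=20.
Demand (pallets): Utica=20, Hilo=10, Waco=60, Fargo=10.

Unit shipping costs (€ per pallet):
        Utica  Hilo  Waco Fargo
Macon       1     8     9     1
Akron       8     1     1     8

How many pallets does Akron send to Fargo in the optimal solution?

Solving gives:
  Macon→Utica: 20 × €1 = €20
  Macon→Hilo: 10 × €8 = €80
  Macon→Waco: 40 × €9 = €360
  Macon→Fargo: 10 × €1 = €10
  Akron→Waco: 20 × €1 = €20
Total cost = €490.
The route Akron→Fargo is not used.

0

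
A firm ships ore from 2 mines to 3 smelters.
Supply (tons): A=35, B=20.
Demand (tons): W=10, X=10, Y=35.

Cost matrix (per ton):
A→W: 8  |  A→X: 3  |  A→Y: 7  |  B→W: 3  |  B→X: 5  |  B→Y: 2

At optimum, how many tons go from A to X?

10

Optimal shipments:
  A→W: 10 × 8 = 80
  A→X: 10 × 3 = 30
  A→Y: 15 × 7 = 105
  B→Y: 20 × 2 = 40
Total cost = 255.
So A→X carries 10 tons.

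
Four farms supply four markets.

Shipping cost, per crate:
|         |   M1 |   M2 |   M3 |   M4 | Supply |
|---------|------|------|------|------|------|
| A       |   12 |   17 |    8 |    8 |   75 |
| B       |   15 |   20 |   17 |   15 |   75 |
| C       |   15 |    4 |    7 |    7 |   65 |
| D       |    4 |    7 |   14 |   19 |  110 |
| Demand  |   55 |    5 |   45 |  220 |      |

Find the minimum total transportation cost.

3160

Optimal allocation:
  A–M4: 75 crates
  B–M4: 75 crates
  C–M4: 65 crates
  D–M1: 55 crates
  D–M2: 5 crates
  D–M3: 45 crates
  D–M4: 5 crates
Total cost = 3160.
(Supply check: A ships 75; B ships 75; C ships 65; D ships 110.)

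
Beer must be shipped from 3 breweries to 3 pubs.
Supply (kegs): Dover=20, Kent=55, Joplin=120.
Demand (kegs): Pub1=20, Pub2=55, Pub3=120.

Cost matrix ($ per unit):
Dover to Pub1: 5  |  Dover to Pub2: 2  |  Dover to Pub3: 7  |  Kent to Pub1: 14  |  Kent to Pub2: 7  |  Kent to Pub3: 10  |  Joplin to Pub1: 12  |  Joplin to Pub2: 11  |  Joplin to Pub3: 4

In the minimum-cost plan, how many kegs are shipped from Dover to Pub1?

20

The minimum-cost plan:
  Dover→Pub1: 20 × $5 = $100
  Kent→Pub2: 55 × $7 = $385
  Joplin→Pub3: 120 × $4 = $480
Total cost = $965.
So Dover→Pub1 carries 20 kegs.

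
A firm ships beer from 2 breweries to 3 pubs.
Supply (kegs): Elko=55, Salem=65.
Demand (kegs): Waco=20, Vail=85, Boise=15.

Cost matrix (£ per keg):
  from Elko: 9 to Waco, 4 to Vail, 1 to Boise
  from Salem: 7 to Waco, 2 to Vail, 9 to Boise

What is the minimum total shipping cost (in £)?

One minimum-cost allocation:
  Elko→Waco: 20 × £9 = £180
  Elko→Vail: 20 × £4 = £80
  Elko→Boise: 15 × £1 = £15
  Salem→Vail: 65 × £2 = £130
Total = 180 + 80 + 15 + 130 = £405.
(Supply check: Elko ships 55; Salem ships 65.)

405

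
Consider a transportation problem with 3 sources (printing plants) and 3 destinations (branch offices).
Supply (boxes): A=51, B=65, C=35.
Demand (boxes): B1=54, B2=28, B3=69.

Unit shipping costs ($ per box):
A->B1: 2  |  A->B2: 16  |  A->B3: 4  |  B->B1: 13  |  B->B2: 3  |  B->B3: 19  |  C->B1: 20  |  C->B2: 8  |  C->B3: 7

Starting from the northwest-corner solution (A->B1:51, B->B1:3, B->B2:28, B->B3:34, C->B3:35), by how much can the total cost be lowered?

136

Current plan cost = 51·2 + 3·13 + 28·3 + 34·19 + 35·7 = $1116.
Optimal plan:
  A->B1: 17 boxes
  A->B3: 34 boxes
  B->B1: 37 boxes
  B->B2: 28 boxes
  C->B3: 35 boxes
Optimal cost = $980.
Saving = 1116 − 980 = $136.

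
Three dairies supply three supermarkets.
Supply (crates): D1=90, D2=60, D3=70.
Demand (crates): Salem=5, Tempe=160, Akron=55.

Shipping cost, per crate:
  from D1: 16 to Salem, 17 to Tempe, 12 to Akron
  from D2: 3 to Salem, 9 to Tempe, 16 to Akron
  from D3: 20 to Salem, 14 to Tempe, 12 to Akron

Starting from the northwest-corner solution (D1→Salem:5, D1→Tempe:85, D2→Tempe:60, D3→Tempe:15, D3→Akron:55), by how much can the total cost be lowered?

190

Current plan cost = 5·16 + 85·17 + 60·9 + 15·14 + 55·12 = 2935.
Optimal plan:
  D1→Tempe: 35 crates
  D1→Akron: 55 crates
  D2→Salem: 5 crates
  D2→Tempe: 55 crates
  D3→Tempe: 70 crates
Optimal cost = 2745.
Saving = 2935 − 2745 = 190.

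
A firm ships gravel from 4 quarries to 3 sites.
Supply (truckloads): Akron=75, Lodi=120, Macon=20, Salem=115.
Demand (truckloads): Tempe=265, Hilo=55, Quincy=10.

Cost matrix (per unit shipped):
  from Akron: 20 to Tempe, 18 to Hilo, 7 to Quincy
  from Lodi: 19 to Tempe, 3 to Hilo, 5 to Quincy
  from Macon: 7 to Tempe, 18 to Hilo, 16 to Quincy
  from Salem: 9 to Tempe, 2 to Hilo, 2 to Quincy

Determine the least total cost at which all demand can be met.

Optimal allocation:
  Akron to Tempe: 75 × 20 = 1500
  Lodi to Tempe: 55 × 19 = 1045
  Lodi to Hilo: 55 × 3 = 165
  Lodi to Quincy: 10 × 5 = 50
  Macon to Tempe: 20 × 7 = 140
  Salem to Tempe: 115 × 9 = 1035
Total = 1500 + 1045 + 165 + 50 + 140 + 1035 = 3935.
(Supply check: Akron ships 75; Lodi ships 120; Macon ships 20; Salem ships 115.)

3935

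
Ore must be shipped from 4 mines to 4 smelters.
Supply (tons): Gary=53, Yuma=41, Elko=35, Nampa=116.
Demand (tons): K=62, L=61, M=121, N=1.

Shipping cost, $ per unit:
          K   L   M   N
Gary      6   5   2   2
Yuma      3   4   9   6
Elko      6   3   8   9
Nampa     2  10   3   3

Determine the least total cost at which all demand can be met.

Optimal allocation:
  Gary->M: 52 × $2 = $104
  Gary->N: 1 × $2 = $2
  Yuma->K: 15 × $3 = $45
  Yuma->L: 26 × $4 = $104
  Elko->L: 35 × $3 = $105
  Nampa->K: 47 × $2 = $94
  Nampa->M: 69 × $3 = $207
Total = 104 + 2 + 45 + 104 + 105 + 94 + 207 = $661.

661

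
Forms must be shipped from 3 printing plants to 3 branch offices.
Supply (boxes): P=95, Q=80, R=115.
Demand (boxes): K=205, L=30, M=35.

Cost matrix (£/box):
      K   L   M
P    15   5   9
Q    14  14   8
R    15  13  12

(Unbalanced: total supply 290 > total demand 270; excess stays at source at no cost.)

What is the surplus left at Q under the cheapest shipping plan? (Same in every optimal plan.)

Minimum-cost shipments:
  P->K: 10 × £15 = £150
  P->L: 30 × £5 = £150
  P->M: 35 × £9 = £315
  Q->K: 80 × £14 = £1120
  R->K: 115 × £15 = £1725
Total cost = £3460.
Q ships 80 of its 80, leaving 0.

0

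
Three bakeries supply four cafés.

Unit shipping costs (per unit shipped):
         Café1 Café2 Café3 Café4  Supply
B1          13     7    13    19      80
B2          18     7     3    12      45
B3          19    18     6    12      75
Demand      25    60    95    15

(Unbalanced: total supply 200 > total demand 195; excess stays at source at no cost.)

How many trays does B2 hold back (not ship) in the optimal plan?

An optimal plan:
  B1–Café1: 25 × 13 = 325
  B1–Café2: 55 × 7 = 385
  B2–Café2: 5 × 7 = 35
  B2–Café3: 40 × 3 = 120
  B3–Café3: 55 × 6 = 330
  B3–Café4: 15 × 12 = 180
Total cost = 1375.
B2 ships 45 of its 45, leaving 0.

0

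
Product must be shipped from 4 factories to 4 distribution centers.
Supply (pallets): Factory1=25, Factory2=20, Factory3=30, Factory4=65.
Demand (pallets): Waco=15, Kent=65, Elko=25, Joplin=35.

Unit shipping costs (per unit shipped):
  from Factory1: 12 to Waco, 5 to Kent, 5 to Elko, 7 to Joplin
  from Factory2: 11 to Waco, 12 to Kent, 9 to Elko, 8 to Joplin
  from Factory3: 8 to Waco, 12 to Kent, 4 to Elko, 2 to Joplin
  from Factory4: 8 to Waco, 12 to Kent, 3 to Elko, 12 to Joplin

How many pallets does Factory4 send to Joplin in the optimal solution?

0

Optimal shipments:
  Factory1–Kent: 25 × 5 = 125
  Factory2–Kent: 15 × 12 = 180
  Factory2–Joplin: 5 × 8 = 40
  Factory3–Joplin: 30 × 2 = 60
  Factory4–Waco: 15 × 8 = 120
  Factory4–Kent: 25 × 12 = 300
  Factory4–Elko: 25 × 3 = 75
Total cost = 900.
The route Factory4→Joplin is not used.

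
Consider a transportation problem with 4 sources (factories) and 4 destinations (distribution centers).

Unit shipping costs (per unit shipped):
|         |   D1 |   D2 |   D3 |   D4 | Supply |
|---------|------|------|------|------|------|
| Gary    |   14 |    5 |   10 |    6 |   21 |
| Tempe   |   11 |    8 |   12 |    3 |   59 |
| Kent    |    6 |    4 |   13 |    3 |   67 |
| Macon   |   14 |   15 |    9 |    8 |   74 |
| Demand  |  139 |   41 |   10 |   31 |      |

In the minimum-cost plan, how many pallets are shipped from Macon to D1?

64

The minimum-cost plan:
  Gary->D2: 21 pallets
  Tempe->D1: 8 pallets
  Tempe->D2: 20 pallets
  Tempe->D4: 31 pallets
  Kent->D1: 67 pallets
  Macon->D1: 64 pallets
  Macon->D3: 10 pallets
Total cost = 1834.
So Macon→D1 carries 64 pallets.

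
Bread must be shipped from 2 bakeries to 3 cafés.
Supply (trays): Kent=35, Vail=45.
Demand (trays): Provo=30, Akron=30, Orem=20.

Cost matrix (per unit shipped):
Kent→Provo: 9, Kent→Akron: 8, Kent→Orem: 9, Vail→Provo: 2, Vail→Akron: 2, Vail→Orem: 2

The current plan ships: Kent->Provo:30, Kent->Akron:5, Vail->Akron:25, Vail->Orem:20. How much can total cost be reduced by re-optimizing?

Current plan cost = 30·9 + 5·8 + 25·2 + 20·2 = 400.
Optimal plan:
  Kent→Provo: 5 trays
  Kent→Akron: 30 trays
  Vail→Provo: 25 trays
  Vail→Orem: 20 trays
Optimal cost = 375.
Saving = 400 − 375 = 25.

25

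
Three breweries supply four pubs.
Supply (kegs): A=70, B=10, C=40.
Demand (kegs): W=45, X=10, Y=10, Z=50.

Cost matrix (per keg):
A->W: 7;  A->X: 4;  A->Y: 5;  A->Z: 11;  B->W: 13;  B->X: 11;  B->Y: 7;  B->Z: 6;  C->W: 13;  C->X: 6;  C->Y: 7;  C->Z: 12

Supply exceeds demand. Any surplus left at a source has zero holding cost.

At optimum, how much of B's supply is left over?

An optimal plan:
  A->W: 45 × 7 = 315
  A->X: 10 × 4 = 40
  A->Y: 10 × 5 = 50
  A->Z: 5 × 11 = 55
  B->Z: 10 × 6 = 60
  C->Z: 35 × 12 = 420
Total cost = 940.
B ships 10 of its 10, leaving 0.

0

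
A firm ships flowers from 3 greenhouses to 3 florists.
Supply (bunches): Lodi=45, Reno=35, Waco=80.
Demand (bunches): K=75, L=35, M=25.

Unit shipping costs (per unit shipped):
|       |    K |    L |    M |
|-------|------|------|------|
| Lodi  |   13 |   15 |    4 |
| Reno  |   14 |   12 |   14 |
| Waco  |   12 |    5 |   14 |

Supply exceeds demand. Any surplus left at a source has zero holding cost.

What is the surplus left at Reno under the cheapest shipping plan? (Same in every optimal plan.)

25

An optimal plan:
  Lodi–K: 20 × 13 = 260
  Lodi–M: 25 × 4 = 100
  Reno–K: 10 × 14 = 140
  Waco–K: 45 × 12 = 540
  Waco–L: 35 × 5 = 175
Total cost = 1215.
Reno ships 10 of its 35, leaving 25.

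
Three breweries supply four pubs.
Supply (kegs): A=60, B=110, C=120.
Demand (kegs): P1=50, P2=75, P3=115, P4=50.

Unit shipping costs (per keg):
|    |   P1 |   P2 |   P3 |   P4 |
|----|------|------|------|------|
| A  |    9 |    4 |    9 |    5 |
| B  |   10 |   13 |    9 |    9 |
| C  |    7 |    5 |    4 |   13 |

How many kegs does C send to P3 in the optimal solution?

Solving gives:
  A->P2: 60 × 4 = 240
  B->P1: 50 × 10 = 500
  B->P3: 10 × 9 = 90
  B->P4: 50 × 9 = 450
  C->P2: 15 × 5 = 75
  C->P3: 105 × 4 = 420
Total cost = 1775.
So C→P3 carries 105 kegs.

105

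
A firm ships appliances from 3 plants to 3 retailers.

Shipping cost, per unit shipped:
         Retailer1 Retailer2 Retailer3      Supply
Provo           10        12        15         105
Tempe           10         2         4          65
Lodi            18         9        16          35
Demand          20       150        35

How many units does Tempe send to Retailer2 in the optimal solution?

The minimum-cost plan:
  Provo->Retailer1: 20 × 10 = 200
  Provo->Retailer2: 85 × 12 = 1020
  Tempe->Retailer2: 30 × 2 = 60
  Tempe->Retailer3: 35 × 4 = 140
  Lodi->Retailer2: 35 × 9 = 315
Total cost = 1735.
So Tempe→Retailer2 carries 30 units.

30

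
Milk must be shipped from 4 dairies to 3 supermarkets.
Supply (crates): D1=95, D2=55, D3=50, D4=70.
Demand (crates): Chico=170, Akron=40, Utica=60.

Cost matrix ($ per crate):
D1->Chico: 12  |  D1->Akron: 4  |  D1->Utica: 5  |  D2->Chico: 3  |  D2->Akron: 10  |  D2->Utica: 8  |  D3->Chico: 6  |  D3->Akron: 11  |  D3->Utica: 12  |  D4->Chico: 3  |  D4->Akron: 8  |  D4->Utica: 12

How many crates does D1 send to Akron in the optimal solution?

Solving gives:
  D1->Akron: 40 × $4 = $160
  D1->Utica: 55 × $5 = $275
  D2->Chico: 50 × $3 = $150
  D2->Utica: 5 × $8 = $40
  D3->Chico: 50 × $6 = $300
  D4->Chico: 70 × $3 = $210
Total cost = $1135.
So D1→Akron carries 40 crates.

40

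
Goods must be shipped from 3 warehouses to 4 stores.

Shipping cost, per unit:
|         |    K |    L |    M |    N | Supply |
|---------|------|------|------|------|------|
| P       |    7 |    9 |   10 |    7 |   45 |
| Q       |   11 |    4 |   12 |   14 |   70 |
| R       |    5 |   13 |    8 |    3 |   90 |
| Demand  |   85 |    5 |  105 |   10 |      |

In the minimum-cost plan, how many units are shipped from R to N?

10

Solving gives:
  P to K: 5 units
  P to M: 40 units
  Q to L: 5 units
  Q to M: 65 units
  R to K: 80 units
  R to N: 10 units
Total cost = 1665.
So R→N carries 10 units.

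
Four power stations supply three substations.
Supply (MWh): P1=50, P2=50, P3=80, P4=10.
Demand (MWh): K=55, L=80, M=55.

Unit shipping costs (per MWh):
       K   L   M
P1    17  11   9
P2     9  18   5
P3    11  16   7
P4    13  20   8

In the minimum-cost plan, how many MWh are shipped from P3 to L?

30

Solving gives:
  P1–L: 50 × 11 = 550
  P2–K: 5 × 9 = 45
  P2–M: 45 × 5 = 225
  P3–K: 50 × 11 = 550
  P3–L: 30 × 16 = 480
  P4–M: 10 × 8 = 80
Total cost = 1930.
So P3→L carries 30 MWh.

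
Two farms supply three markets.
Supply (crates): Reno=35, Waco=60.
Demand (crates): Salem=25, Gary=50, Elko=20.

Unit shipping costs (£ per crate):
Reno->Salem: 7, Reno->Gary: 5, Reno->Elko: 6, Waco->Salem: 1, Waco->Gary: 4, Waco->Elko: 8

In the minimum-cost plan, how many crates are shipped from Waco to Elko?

Solving gives:
  Reno->Gary: 15 crates
  Reno->Elko: 20 crates
  Waco->Salem: 25 crates
  Waco->Gary: 35 crates
Total cost = £360.
The route Waco→Elko is not used.

0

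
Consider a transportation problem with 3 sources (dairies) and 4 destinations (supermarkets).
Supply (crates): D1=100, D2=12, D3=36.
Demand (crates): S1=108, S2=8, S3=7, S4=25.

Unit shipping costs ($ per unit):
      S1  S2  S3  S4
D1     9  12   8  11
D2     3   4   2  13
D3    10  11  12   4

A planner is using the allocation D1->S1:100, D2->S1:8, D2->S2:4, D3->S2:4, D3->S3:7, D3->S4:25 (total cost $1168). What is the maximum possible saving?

21

Current plan cost = 100·9 + 8·3 + 4·4 + 4·11 + 7·12 + 25·4 = $1168.
Optimal plan:
  D1->S1: 93 × $9 = $837
  D1->S3: 7 × $8 = $56
  D2->S1: 4 × $3 = $12
  D2->S2: 8 × $4 = $32
  D3->S1: 11 × $10 = $110
  D3->S4: 25 × $4 = $100
Optimal cost = $1147.
Saving = 1168 − 1147 = $21.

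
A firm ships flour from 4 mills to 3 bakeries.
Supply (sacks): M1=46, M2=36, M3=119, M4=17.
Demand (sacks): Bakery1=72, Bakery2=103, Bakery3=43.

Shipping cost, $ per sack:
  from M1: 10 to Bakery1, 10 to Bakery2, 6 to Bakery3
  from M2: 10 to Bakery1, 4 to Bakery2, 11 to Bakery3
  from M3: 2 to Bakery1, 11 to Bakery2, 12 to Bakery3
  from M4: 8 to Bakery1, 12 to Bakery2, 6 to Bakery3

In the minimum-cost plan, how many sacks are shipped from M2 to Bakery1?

Optimal shipments:
  M1->Bakery2: 20 × $10 = $200
  M1->Bakery3: 26 × $6 = $156
  M2->Bakery2: 36 × $4 = $144
  M3->Bakery1: 72 × $2 = $144
  M3->Bakery2: 47 × $11 = $517
  M4->Bakery3: 17 × $6 = $102
Total cost = $1263.
The route M2→Bakery1 is not used.

0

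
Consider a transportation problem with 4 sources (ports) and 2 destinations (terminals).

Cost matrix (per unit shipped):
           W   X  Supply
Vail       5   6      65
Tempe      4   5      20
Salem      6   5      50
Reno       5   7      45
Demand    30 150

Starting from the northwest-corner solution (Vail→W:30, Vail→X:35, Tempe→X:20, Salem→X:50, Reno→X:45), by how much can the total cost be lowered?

30

Current plan cost = 30·5 + 35·6 + 20·5 + 50·5 + 45·7 = 1025.
Optimal plan:
  Vail–X: 65 TEU
  Tempe–X: 20 TEU
  Salem–X: 50 TEU
  Reno–W: 30 TEU
  Reno–X: 15 TEU
Optimal cost = 995.
Saving = 1025 − 995 = 30.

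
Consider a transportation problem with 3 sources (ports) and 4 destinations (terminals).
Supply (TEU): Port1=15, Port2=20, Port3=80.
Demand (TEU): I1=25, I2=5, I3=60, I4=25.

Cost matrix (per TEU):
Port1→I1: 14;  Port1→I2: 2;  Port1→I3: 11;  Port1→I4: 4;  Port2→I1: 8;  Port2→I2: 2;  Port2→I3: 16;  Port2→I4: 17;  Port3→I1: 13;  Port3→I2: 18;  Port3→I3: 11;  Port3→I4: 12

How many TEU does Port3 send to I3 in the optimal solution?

60

Optimal shipments:
  Port1→I4: 15 × 4 = 60
  Port2→I1: 15 × 8 = 120
  Port2→I2: 5 × 2 = 10
  Port3→I1: 10 × 13 = 130
  Port3→I3: 60 × 11 = 660
  Port3→I4: 10 × 12 = 120
Total cost = 1100.
So Port3→I3 carries 60 TEU.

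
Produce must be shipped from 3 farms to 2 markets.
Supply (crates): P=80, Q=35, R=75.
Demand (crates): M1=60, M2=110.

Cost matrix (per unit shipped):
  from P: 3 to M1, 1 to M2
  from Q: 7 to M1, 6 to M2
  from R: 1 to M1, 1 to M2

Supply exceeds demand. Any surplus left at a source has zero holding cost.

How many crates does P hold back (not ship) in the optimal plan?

An optimal plan:
  P to M2: 80 × 1 = 80
  Q to M2: 15 × 6 = 90
  R to M1: 60 × 1 = 60
  R to M2: 15 × 1 = 15
Total cost = 245.
P ships 80 of its 80, leaving 0.

0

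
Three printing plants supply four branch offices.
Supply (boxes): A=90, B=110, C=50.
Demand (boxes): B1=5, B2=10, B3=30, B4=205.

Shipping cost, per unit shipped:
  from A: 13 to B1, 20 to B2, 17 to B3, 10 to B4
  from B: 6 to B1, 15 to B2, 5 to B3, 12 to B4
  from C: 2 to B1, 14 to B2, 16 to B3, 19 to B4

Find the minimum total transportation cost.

A cheapest plan:
  A->B4: 90 × 10 = 900
  B->B3: 30 × 5 = 150
  B->B4: 80 × 12 = 960
  C->B1: 5 × 2 = 10
  C->B2: 10 × 14 = 140
  C->B4: 35 × 19 = 665
Total = 900 + 150 + 960 + 10 + 140 + 665 = 2825.

2825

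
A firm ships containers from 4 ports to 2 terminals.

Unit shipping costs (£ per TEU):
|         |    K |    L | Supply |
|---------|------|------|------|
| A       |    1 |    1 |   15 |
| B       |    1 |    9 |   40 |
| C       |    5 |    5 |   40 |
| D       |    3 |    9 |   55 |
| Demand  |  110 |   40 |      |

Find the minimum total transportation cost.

A cheapest plan:
  A→K: 15 × £1 = £15
  B→K: 40 × £1 = £40
  C→L: 40 × £5 = £200
  D→K: 55 × £3 = £165
Total = 15 + 40 + 200 + 165 = £420.
(Supply check: A ships 15; B ships 40; C ships 40; D ships 55.)

420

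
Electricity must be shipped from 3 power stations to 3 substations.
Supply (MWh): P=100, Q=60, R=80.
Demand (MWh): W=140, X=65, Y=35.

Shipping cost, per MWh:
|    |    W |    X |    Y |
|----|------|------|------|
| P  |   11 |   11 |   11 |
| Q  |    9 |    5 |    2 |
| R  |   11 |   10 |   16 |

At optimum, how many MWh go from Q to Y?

Solving gives:
  P->W: 100 × 11 = 1100
  Q->X: 25 × 5 = 125
  Q->Y: 35 × 2 = 70
  R->W: 40 × 11 = 440
  R->X: 40 × 10 = 400
Total cost = 2135.
So Q→Y carries 35 MWh.

35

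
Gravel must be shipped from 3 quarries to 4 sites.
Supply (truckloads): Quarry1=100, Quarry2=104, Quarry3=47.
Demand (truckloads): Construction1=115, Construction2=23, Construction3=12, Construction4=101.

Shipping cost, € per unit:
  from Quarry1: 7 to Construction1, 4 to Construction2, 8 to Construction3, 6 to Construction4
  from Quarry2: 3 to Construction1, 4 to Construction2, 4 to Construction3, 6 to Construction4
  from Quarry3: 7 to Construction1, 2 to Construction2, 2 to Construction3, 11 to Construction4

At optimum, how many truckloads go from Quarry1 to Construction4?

100

The minimum-cost plan:
  Quarry1->Construction4: 100 × €6 = €600
  Quarry2->Construction1: 103 × €3 = €309
  Quarry2->Construction4: 1 × €6 = €6
  Quarry3->Construction1: 12 × €7 = €84
  Quarry3->Construction2: 23 × €2 = €46
  Quarry3->Construction3: 12 × €2 = €24
Total cost = €1069.
So Quarry1→Construction4 carries 100 truckloads.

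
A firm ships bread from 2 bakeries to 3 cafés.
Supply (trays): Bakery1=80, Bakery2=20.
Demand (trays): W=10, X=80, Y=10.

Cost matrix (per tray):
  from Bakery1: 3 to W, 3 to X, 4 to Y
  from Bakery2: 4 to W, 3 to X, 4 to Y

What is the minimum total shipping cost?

Optimal allocation:
  Bakery1→W: 10 × 3 = 30
  Bakery1→X: 60 × 3 = 180
  Bakery1→Y: 10 × 4 = 40
  Bakery2→X: 20 × 3 = 60
Total = 30 + 180 + 40 + 60 = 310.

310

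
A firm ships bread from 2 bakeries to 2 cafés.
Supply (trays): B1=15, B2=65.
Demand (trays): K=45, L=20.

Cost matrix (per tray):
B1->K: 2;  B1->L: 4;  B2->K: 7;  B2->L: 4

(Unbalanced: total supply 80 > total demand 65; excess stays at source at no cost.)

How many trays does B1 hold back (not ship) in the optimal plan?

0

An optimal plan:
  B1→K: 15 trays
  B2→K: 30 trays
  B2→L: 20 trays
Total cost = 320.
B1 ships 15 of its 15, leaving 0.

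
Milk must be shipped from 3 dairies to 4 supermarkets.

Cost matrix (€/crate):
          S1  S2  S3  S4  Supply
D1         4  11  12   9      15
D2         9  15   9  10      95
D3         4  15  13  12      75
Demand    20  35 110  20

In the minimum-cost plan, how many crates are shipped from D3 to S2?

20

Optimal shipments:
  D1->S2: 15 × €11 = €165
  D2->S3: 95 × €9 = €855
  D3->S1: 20 × €4 = €80
  D3->S2: 20 × €15 = €300
  D3->S3: 15 × €13 = €195
  D3->S4: 20 × €12 = €240
Total cost = €1835.
So D3→S2 carries 20 crates.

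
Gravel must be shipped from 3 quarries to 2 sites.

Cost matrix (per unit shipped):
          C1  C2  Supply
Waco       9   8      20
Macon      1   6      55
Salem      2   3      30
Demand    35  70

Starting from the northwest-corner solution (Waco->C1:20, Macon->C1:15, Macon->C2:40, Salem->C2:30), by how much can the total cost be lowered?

120

Current plan cost = 20·9 + 15·1 + 40·6 + 30·3 = 525.
Optimal plan:
  Waco–C2: 20 × 8 = 160
  Macon–C1: 35 × 1 = 35
  Macon–C2: 20 × 6 = 120
  Salem–C2: 30 × 3 = 90
Optimal cost = 405.
Saving = 525 − 405 = 120.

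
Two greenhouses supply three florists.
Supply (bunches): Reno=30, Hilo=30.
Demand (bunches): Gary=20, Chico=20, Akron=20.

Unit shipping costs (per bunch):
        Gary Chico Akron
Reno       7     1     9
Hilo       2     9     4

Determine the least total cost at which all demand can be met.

190

One minimum-cost allocation:
  Reno–Gary: 10 × 7 = 70
  Reno–Chico: 20 × 1 = 20
  Hilo–Gary: 10 × 2 = 20
  Hilo–Akron: 20 × 4 = 80
Total = 70 + 20 + 20 + 80 = 190.
(Supply check: Reno ships 30; Hilo ships 30.)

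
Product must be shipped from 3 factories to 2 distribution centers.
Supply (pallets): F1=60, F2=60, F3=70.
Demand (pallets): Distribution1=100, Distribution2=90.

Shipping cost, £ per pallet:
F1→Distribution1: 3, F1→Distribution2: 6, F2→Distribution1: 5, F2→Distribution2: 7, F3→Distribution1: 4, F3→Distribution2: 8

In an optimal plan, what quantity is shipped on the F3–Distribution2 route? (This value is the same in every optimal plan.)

Solving gives:
  F1→Distribution1: 30 × £3 = £90
  F1→Distribution2: 30 × £6 = £180
  F2→Distribution2: 60 × £7 = £420
  F3→Distribution1: 70 × £4 = £280
Total cost = £970.
The route F3→Distribution2 is not used.

0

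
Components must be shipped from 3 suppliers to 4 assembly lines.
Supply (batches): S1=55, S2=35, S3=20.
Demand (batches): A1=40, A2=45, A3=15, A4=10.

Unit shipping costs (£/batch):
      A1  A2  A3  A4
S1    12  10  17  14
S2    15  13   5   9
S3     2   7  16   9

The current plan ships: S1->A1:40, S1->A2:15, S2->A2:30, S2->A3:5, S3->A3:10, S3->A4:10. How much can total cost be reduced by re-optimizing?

370

Current plan cost = 40·12 + 15·10 + 30·13 + 5·5 + 10·16 + 10·9 = £1295.
Optimal plan:
  S1–A1: 10 × £12 = £120
  S1–A2: 45 × £10 = £450
  S2–A1: 10 × £15 = £150
  S2–A3: 15 × £5 = £75
  S2–A4: 10 × £9 = £90
  S3–A1: 20 × £2 = £40
Optimal cost = £925.
Saving = 1295 − 925 = £370.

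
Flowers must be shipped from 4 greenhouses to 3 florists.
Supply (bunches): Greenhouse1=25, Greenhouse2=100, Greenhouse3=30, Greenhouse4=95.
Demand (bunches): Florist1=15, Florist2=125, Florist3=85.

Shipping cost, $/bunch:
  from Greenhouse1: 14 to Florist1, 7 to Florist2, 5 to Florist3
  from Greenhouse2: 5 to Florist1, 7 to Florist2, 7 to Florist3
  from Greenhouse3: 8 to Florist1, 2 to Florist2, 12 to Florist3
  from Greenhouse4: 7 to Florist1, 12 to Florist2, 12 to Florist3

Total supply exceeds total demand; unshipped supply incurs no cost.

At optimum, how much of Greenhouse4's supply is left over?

An optimal plan:
  Greenhouse1→Florist3: 25 × $5 = $125
  Greenhouse2→Florist2: 95 × $7 = $665
  Greenhouse2→Florist3: 5 × $7 = $35
  Greenhouse3→Florist2: 30 × $2 = $60
  Greenhouse4→Florist1: 15 × $7 = $105
  Greenhouse4→Florist3: 55 × $12 = $660
Total cost = $1650.
Greenhouse4 ships 70 of its 95, leaving 25.

25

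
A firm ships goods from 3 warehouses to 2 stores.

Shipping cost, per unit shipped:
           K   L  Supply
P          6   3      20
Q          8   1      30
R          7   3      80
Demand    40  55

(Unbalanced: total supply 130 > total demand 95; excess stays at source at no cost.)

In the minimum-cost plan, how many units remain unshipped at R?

An optimal plan:
  P->K: 20 units
  Q->L: 30 units
  R->K: 20 units
  R->L: 25 units
Total cost = 365.
R ships 45 of its 80, leaving 35.

35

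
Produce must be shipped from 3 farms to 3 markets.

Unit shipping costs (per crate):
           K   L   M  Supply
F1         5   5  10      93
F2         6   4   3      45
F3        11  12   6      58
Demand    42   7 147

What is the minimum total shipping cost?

1168

Optimal allocation:
  F1->K: 42 × 5 = 210
  F1->L: 7 × 5 = 35
  F1->M: 44 × 10 = 440
  F2->M: 45 × 3 = 135
  F3->M: 58 × 6 = 348
Total = 210 + 35 + 440 + 135 + 348 = 1168.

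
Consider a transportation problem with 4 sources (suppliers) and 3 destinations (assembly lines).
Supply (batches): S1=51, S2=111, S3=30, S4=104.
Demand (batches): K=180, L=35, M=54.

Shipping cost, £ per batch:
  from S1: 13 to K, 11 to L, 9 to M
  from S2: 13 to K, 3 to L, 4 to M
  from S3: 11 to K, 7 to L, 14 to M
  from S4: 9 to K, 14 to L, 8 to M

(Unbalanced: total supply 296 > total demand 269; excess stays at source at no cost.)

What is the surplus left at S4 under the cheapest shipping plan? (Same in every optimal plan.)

0

Minimum-cost shipments:
  S1 to K: 46 batches
  S2 to L: 35 batches
  S2 to M: 54 batches
  S3 to K: 30 batches
  S4 to K: 104 batches
Total cost = £2185.
S4 ships 104 of its 104, leaving 0.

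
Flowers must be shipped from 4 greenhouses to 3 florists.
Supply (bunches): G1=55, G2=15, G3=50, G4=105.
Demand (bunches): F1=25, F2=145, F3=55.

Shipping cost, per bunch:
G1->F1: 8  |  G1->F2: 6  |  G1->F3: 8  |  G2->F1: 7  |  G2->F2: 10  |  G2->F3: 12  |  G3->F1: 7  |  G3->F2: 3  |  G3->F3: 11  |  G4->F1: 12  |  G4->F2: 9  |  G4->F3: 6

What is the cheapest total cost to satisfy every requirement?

An optimal shipping plan:
  G1->F1: 10 × 8 = 80
  G1->F2: 45 × 6 = 270
  G2->F1: 15 × 7 = 105
  G3->F2: 50 × 3 = 150
  G4->F2: 50 × 9 = 450
  G4->F3: 55 × 6 = 330
Total = 80 + 270 + 105 + 150 + 450 + 330 = 1385.

1385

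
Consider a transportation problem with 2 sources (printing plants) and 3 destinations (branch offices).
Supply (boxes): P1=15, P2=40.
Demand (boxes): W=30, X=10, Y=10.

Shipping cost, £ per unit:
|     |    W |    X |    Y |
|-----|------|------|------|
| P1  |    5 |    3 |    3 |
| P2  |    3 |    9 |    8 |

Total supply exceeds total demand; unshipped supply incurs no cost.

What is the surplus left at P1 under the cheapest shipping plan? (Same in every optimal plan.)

An optimal plan:
  P1->X: 10 boxes
  P1->Y: 5 boxes
  P2->W: 30 boxes
  P2->Y: 5 boxes
Total cost = £175.
P1 ships 15 of its 15, leaving 0.

0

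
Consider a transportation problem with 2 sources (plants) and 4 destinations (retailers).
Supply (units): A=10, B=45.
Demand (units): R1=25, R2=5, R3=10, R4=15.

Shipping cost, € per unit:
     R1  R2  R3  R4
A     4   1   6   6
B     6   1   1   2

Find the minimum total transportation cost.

175

Optimal allocation:
  A to R1: 10 × €4 = €40
  B to R1: 15 × €6 = €90
  B to R2: 5 × €1 = €5
  B to R3: 10 × €1 = €10
  B to R4: 15 × €2 = €30
Total = 40 + 90 + 5 + 10 + 30 = €175.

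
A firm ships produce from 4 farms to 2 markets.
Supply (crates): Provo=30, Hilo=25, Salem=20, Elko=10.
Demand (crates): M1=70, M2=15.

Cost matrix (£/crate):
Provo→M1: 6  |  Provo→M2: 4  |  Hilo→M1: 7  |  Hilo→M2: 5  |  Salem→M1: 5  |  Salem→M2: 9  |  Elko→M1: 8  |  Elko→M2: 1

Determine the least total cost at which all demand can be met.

455

Optimal allocation:
  Provo to M1: 25 × £6 = £150
  Provo to M2: 5 × £4 = £20
  Hilo to M1: 25 × £7 = £175
  Salem to M1: 20 × £5 = £100
  Elko to M2: 10 × £1 = £10
Total = 150 + 20 + 175 + 100 + 10 = £455.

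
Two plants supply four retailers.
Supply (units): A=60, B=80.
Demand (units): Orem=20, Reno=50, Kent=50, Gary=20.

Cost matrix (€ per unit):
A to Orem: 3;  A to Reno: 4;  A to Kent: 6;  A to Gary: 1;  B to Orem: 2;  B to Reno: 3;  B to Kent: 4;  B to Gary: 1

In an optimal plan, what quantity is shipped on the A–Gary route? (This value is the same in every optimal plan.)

Solving gives:
  A to Orem: 20 units
  A to Reno: 20 units
  A to Gary: 20 units
  B to Reno: 30 units
  B to Kent: 50 units
Total cost = €450.
So A→Gary carries 20 units.

20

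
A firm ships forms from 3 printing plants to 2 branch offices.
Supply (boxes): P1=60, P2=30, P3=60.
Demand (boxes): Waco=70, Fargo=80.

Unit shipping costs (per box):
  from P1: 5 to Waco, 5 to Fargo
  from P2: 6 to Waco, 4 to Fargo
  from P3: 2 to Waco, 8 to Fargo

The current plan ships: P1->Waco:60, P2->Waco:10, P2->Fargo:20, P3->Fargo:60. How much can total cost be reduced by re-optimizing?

Current plan cost = 60·5 + 10·6 + 20·4 + 60·8 = 920.
Optimal plan:
  P1→Waco: 10 × 5 = 50
  P1→Fargo: 50 × 5 = 250
  P2→Fargo: 30 × 4 = 120
  P3→Waco: 60 × 2 = 120
Optimal cost = 540.
Saving = 920 − 540 = 380.

380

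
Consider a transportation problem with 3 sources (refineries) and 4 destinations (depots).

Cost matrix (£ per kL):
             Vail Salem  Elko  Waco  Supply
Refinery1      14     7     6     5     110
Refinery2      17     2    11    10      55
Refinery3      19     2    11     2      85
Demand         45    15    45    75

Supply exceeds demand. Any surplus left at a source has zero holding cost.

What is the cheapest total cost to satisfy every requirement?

A cheapest plan:
  Refinery1->Vail: 45 × £14 = £630
  Refinery1->Elko: 45 × £6 = £270
  Refinery2->Salem: 15 × £2 = £30
  Refinery3->Waco: 75 × £2 = £150
Total = 630 + 270 + 30 + 150 = £1080.
(Supply check: Refinery1 ships 90; Refinery2 ships 15; Refinery3 ships 75.)

1080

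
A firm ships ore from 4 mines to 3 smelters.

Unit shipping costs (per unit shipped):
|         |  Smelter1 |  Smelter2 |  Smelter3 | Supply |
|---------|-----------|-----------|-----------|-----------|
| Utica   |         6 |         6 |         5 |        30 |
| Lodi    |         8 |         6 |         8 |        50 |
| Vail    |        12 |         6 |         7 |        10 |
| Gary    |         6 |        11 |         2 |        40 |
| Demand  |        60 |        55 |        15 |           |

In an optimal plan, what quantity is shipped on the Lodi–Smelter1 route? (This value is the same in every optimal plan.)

5

Optimal shipments:
  Utica->Smelter1: 30 × 6 = 180
  Lodi->Smelter1: 5 × 8 = 40
  Lodi->Smelter2: 45 × 6 = 270
  Vail->Smelter2: 10 × 6 = 60
  Gary->Smelter1: 25 × 6 = 150
  Gary->Smelter3: 15 × 2 = 30
Total cost = 730.
So Lodi→Smelter1 carries 5 tons.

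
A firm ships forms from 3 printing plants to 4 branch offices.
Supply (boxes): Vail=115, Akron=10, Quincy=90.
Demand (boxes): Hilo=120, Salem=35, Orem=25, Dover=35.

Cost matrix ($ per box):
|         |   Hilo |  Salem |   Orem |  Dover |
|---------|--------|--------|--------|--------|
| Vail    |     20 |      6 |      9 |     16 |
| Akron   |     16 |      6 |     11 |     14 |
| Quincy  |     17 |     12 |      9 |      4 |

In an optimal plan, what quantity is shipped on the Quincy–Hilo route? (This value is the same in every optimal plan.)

The minimum-cost plan:
  Vail to Hilo: 55 × $20 = $1100
  Vail to Salem: 35 × $6 = $210
  Vail to Orem: 25 × $9 = $225
  Akron to Hilo: 10 × $16 = $160
  Quincy to Hilo: 55 × $17 = $935
  Quincy to Dover: 35 × $4 = $140
Total cost = $2770.
So Quincy→Hilo carries 55 boxes.

55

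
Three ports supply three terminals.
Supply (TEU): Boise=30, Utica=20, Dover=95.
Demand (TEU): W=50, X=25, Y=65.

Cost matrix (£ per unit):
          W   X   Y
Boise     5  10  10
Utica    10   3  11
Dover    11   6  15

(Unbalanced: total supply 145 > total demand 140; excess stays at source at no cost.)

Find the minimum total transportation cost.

Optimal allocation:
  Boise–W: 30 TEU
  Utica–Y: 20 TEU
  Dover–W: 20 TEU
  Dover–X: 25 TEU
  Dover–Y: 45 TEU
Total cost = £1415.
(Supply check: Boise ships 30; Utica ships 20; Dover ships 90.)

1415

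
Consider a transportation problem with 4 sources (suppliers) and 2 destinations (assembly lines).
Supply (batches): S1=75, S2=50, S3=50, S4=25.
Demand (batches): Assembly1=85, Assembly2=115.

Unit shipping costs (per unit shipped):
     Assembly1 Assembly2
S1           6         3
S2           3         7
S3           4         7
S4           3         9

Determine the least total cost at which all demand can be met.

Optimal allocation:
  S1->Assembly2: 75 × 3 = 225
  S2->Assembly1: 50 × 3 = 150
  S3->Assembly1: 10 × 4 = 40
  S3->Assembly2: 40 × 7 = 280
  S4->Assembly1: 25 × 3 = 75
Total = 225 + 150 + 40 + 280 + 75 = 770.

770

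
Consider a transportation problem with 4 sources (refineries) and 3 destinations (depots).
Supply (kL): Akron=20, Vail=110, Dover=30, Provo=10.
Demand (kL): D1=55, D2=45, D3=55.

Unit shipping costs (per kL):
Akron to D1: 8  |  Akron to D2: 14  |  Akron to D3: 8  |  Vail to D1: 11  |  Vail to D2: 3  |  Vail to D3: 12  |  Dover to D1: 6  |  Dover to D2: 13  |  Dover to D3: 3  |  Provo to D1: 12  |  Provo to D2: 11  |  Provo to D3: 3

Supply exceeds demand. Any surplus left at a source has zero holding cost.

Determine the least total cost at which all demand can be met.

965

An optimal shipping plan:
  Akron→D1: 5 × 8 = 40
  Akron→D3: 15 × 8 = 120
  Vail→D1: 50 × 11 = 550
  Vail→D2: 45 × 3 = 135
  Dover→D3: 30 × 3 = 90
  Provo→D3: 10 × 3 = 30
Total = 40 + 120 + 550 + 135 + 90 + 30 = 965.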